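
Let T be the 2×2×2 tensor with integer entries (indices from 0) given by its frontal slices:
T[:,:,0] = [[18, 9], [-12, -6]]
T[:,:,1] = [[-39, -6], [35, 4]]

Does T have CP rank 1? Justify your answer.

No

The mode-3 unfolding of T (rows indexed by k, columns by (i,j) = (0,0), (0,1), (1,0), (1,1)) is [[18, 9, -12, -6], [-39, -6, 35, 4]].
There the 2×2 minor on rows k ∈ {0, 1}, columns (i,j) ∈ {(0,0), (0,1)} is det [[18, 9], [-39, -6]] = 243 ≠ 0, so this unfolding has rank ≥ 2; CP rank is at least every unfolding rank, so rank(T) ≥ 2.
In particular rank(T) ≥ 2 > 1, so T is not rank-1.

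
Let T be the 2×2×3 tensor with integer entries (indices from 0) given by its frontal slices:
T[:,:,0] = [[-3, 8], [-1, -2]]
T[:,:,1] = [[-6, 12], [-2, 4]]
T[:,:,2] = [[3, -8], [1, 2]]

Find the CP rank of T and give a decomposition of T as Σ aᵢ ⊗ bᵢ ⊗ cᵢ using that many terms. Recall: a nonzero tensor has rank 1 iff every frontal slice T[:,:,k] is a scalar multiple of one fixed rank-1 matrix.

rank(T) = 2

Lower bound: the mode-2 unfolding of T (rows indexed by j, columns by (i,k) = (0,0), (0,1), (0,2), (1,0), (1,1), (1,2)) is [[-3, -6, 3, -1, -2, 1], [8, 12, -8, -2, 4, 2]].
There the 2×2 minor on rows j ∈ {0, 1}, columns (i,k) ∈ {(0,0), (0,1)} is det [[-3, -6], [8, 12]] = 12 ≠ 0, so this unfolding has rank ≥ 2; CP rank is at least every unfolding rank, so rank(T) ≥ 2. (Unfolding ranks only ever bound the CP rank from below — rank(T) can be strictly larger than all of them — so the matching upper bound has to come from an explicit 2-term decomposition.)
Upper bound — finding two terms. Write S_k = T[:,:,k] for the frontal slices: S₀ = [[-3, 8], [-1, -2]], S₁ = [[-6, 12], [-2, 4]], S₂ = [[3, -8], [1, 2]].
If T = a₁ ⊗ b₁ ⊗ c₁ + a₂ ⊗ b₂ ⊗ c₂ then each S_k = c₁[k]·a₁b₁ᵀ + c₂[k]·a₂b₂ᵀ. S₀ and S₁ are linearly independent, so a₁b₁ᵀ and a₂b₂ᵀ must span the same plane of matrices: they are the rank-1 matrices of the form x·S₀ + y·S₁.
det(x·S₀ + y·S₁) is 14·x² + 28·xy = 14·(x + 2·y)(x), vanishing at (x:y) = (2:-1) and (0:1).
M₁ = 2·S₀ − S₁ = [[0, 4], [0, -8]] = 4·[1, -2][0, 1]ᵀ and M₂ = S₁ = [[-6, 12], [-2, 4]] = (-2)·[3, 1][1, -2]ᵀ, so take a₁ = [1, -2], b₁ = [0, 1], a₂ = [3, 1], b₂ = [1, -2].
Each slice is an integer combination of E₁ = a₁b₁ᵀ and E₂ = a₂b₂ᵀ: S₀ = 2·E₁ − E₂, S₁ = −2·E₂, S₂ = −2·E₁ + E₂; reading off coefficients, c₁ = [2, 0, -2] and c₂ = [-1, -2, 1].
Hence T = [1, -2] ⊗ [0, 1] ⊗ [2, 0, -2] + [3, 1] ⊗ [1, -2] ⊗ [-1, -2, 1], so rank(T) ≤ 2.
These bounds meet, so rank(T) = 2.
Check entry T[1,1,1] = 4: (-2)·(1)·(0) + (1)·(-2)·(-2) = 4.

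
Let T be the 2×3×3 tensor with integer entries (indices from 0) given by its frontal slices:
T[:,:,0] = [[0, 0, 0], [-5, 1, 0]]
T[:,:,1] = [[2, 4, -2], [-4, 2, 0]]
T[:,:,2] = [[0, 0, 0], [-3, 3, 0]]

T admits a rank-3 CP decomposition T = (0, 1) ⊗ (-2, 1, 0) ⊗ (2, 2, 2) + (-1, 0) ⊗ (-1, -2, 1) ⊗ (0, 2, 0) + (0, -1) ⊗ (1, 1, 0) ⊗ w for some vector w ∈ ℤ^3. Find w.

Subtract the known terms from T to get the rank-1 residual R = (0, -1) ⊗ (1, 1, 0) ⊗ w, so R[i,j,k] = a[i]·b[j]·w[k]. Pick indices with nonzero a[1]·b[0] = (-1)·(1) = -1. Only the fibre through (1,0,·) is needed: R[1,0,:] = T[1,0,:] − Σₗ aₗ[1]bₗ[0]cₗ = [-5, -4, -3] − (1)·(-2)·(2, 2, 2) − (0)·(-1)·(0, 2, 0) = [-1, 0, 1]. Then w[k] = R[1,0,k] / -1 for each k, giving w = [-1, 0, 1] / -1 = (1, 0, -1).

w = (1, 0, -1)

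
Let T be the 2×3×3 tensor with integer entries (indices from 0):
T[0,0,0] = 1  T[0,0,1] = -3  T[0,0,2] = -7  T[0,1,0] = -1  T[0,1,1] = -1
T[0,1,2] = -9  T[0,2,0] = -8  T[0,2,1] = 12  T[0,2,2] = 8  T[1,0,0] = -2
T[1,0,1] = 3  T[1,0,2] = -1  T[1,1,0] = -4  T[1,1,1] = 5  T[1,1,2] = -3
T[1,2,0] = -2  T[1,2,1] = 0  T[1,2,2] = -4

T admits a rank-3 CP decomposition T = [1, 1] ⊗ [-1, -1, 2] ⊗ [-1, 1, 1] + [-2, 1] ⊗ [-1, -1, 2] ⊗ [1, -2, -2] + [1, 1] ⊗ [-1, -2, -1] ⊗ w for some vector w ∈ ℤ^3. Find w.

Subtract the known terms from T to get the rank-1 residual R = [1, 1] ⊗ [-1, -2, -1] ⊗ w, so R[i,j,k] = a[i]·b[j]·w[k]. Pick indices with nonzero a[0]·b[0] = (1)·(-1) = -1. Only the fibre through (0,0,·) is needed: R[0,0,:] = T[0,0,:] − Σₗ aₗ[0]bₗ[0]cₗ = [1, -3, -7] − (1)·(-1)·[-1, 1, 1] − (-2)·(-1)·[1, -2, -2] = [-2, 2, -2]. Then w[k] = R[0,0,k] / -1 for each k, giving w = [-2, 2, -2] / -1 = [2, -2, 2].

w = [2, -2, 2]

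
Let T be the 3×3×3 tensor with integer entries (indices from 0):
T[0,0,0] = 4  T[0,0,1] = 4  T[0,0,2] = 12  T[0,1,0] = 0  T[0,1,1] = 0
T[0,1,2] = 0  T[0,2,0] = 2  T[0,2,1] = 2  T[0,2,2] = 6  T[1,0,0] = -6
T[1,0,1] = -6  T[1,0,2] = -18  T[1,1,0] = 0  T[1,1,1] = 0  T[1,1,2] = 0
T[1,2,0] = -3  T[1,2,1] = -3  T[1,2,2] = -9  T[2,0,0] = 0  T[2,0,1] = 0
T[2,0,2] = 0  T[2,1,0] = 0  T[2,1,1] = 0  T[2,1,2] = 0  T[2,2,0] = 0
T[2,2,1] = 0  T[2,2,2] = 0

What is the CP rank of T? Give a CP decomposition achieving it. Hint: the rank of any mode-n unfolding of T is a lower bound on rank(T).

rank(T) = 1

Lower bound: T ≠ 0 (e.g. T[0,0,0] = 4), so rank(T) ≥ 1.
Upper bound: if T = a ∘ b ∘ c then every fibre of T is a multiple of the corresponding factor, so read the factors off the fibres through the nonzero entry T[0,0,0] = 4.
The mode-1 fibre T[:,0,0] = [4, -6, 0] gives a = [2, -3, 0] (primitive direction); the mode-2 fibre T[0,:,0] = [4, 0, 2] gives b = [2, 0, 1]; then c[k] = T[0,0,k] / (a[0]·b[0]) = [4, 4, 12] / 4 = [1, 1, 3].
Expanding [2, -3, 0] ∘ [2, 0, 1] ∘ [1, 1, 3] reproduces all 27 entries of T, so T = [2, -3, 0] ∘ [2, 0, 1] ∘ [1, 1, 3] and rank(T) ≤ 1.
These bounds meet, so rank(T) = 1.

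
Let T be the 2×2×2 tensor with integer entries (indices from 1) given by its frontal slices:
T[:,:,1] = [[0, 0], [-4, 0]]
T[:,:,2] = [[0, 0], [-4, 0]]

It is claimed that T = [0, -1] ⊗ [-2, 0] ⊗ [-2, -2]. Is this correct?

Reconstruct entrywise from the claimed factors. For example, T[1,1,1] = 0 and Σₗ aₗ[1]bₗ[1]cₗ[1] = (0)·(-2)·(-2) = 0; checking all 8 entries, every one matches. The claim holds.

Yes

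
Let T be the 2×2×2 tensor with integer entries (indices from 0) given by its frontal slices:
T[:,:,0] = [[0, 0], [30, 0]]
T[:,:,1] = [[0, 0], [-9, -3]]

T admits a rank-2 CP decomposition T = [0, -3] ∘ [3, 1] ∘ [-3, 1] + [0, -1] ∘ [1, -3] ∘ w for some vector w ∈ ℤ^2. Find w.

Subtract the known terms from T to get the rank-1 residual R = [0, -1] ∘ [1, -3] ∘ w, so R[i,j,k] = a[i]·b[j]·w[k]. Pick indices with nonzero a[1]·b[0] = (-1)·(1) = -1. Only the fibre through (1,0,·) is needed: R[1,0,:] = T[1,0,:] − Σₗ aₗ[1]bₗ[0]cₗ = [30, -9] − (-3)·(3)·[-3, 1] = [3, 0]. Then w[k] = R[1,0,k] / -1 for each k, giving w = [3, 0] / -1 = [-3, 0].

w = [-3, 0]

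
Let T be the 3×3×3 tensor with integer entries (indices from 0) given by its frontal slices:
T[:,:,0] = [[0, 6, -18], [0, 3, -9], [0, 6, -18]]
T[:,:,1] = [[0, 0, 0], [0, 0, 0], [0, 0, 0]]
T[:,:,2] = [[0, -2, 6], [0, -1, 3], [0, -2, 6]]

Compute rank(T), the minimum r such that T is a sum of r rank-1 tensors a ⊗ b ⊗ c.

1

Lower bound: T ≠ 0 (e.g. T[0,1,0] = 6), so rank(T) ≥ 1.
Upper bound: the mode-1 fibre T[:,1,0] = [6, 3, 6] gives a = (2, 1, 2) (primitive direction); the mode-2 fibre T[0,:,0] = [0, 6, -18] gives b = (0, 1, -3); then c[k] = T[0,1,k] / (a[0]·b[1]) = [6, 0, -2] / 2 = (3, 0, -1).
Expanding (2, 1, 2) ⊗ (0, 1, -3) ⊗ (3, 0, -1) reproduces all 27 entries of T, so T = (2, 1, 2) ⊗ (0, 1, -3) ⊗ (3, 0, -1) and rank(T) ≤ 1.
These bounds meet, so rank(T) = 1.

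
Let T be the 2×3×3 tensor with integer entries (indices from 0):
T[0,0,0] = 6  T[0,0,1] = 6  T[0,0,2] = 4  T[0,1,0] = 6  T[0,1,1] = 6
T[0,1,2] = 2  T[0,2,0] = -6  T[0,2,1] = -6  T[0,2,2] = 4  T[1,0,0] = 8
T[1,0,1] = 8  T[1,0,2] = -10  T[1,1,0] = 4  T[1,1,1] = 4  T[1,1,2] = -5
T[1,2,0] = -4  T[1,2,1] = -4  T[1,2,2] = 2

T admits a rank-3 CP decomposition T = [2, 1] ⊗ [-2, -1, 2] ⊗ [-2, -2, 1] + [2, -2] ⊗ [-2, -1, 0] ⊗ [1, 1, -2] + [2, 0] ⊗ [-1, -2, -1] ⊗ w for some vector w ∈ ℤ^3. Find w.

Subtract the known terms from T to get the rank-1 residual R = [2, 0] ⊗ [-1, -2, -1] ⊗ w, so R[i,j,k] = a[i]·b[j]·w[k]. Pick indices with nonzero a[0]·b[0] = (2)·(-1) = -2. Only the fibre through (0,0,·) is needed: R[0,0,:] = T[0,0,:] − Σₗ aₗ[0]bₗ[0]cₗ = [6, 6, 4] − (2)·(-2)·[-2, -2, 1] − (2)·(-2)·[1, 1, -2] = [2, 2, 0]. Then w[k] = R[0,0,k] / -2 for each k, giving w = [2, 2, 0] / -2 = [-1, -1, 0].

w = [-1, -1, 0]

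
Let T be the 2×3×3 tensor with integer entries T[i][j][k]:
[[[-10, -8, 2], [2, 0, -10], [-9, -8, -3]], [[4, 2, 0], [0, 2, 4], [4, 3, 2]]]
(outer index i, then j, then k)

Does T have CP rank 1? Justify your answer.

No

The mode-3 unfolding of T (rows indexed by k, columns by (i,j) = (0,0), (0,1), (0,2), (1,0), (1,1), (1,2)) is [[-10, 2, -9, 4, 0, 4], [-8, 0, -8, 2, 2, 3], [2, -10, -3, 0, 4, 2]].
There the 3×3 minor on rows k ∈ {0, 1, 2}, columns (i,j) ∈ {(0,0), (0,1), (1,0)} is det [[-10, 2, 4], [-8, 0, 2], [2, -10, 0]] = 128 ≠ 0, so this unfolding has rank ≥ 3; CP rank is at least every unfolding rank, so rank(T) ≥ 3.
In particular rank(T) ≥ 3 > 1, so T is not rank-1.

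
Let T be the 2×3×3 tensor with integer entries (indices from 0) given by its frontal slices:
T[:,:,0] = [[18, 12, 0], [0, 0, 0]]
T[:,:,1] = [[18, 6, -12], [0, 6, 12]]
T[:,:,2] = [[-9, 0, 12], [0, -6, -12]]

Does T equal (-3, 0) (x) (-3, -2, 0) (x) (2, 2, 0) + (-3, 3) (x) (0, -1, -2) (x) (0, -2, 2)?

No

Reconstruct entry (0,0,2) from the claimed factors: Σₗ aₗ[0]bₗ[0]cₗ[2] = (-3)·(-3)·(0) + (-3)·(0)·(2) = 0, but T[0,0,2] = -9. The claim is false.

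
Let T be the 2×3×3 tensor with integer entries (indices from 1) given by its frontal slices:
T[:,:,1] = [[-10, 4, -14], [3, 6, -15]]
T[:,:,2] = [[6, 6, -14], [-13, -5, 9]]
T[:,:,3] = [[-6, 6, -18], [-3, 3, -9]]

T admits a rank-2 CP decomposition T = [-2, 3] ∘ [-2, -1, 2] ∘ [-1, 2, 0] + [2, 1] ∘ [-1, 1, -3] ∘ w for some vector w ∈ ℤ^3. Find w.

w = [3, 1, 3]

Subtract the known terms from T to get the rank-1 residual R = [2, 1] ∘ [-1, 1, -3] ∘ w, so R[i,j,k] = a[i]·b[j]·w[k]. Pick indices with nonzero a[1]·b[1] = (2)·(-1) = -2. Only the fibre through (1,1,·) is needed: R[1,1,:] = T[1,1,:] − Σₗ aₗ[1]bₗ[1]cₗ = [-10, 6, -6] − (-2)·(-2)·[-1, 2, 0] = [-6, -2, -6]. Then w[k] = R[1,1,k] / -2 for each k, giving w = [-6, -2, -6] / -2 = [3, 1, 3].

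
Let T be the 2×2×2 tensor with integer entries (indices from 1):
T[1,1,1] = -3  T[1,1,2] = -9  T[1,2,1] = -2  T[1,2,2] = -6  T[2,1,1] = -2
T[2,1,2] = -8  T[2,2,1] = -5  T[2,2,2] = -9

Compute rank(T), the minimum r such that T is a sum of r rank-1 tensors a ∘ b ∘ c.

Lower bound: the mode-3 unfolding of T (rows indexed by k, columns by (i,j) = (1,1), (1,2), (2,1), (2,2)) is [[-3, -2, -2, -5], [-9, -6, -8, -9]].
There the 2×2 minor on rows k ∈ {1, 2}, columns (i,j) ∈ {(1,1), (2,1)} is det [[-3, -2], [-9, -8]] = 6 ≠ 0, so this unfolding has rank ≥ 2; CP rank is at least every unfolding rank, so rank(T) ≥ 2. (Flattening ranks never certify an upper bound on CP rank; for that we must actually write T with 2 rank-1 terms.)
Upper bound — finding two terms. Write S_k = T[:,:,k] for the frontal slices: S₁ = [[-3, -2], [-2, -5]], S₂ = [[-9, -6], [-8, -9]].
If T = a₁ ∘ b₁ ∘ c₁ + a₂ ∘ b₂ ∘ c₂ then each S_k = c₁[k]·a₁b₁ᵀ + c₂[k]·a₂b₂ᵀ. S₁ and S₂ are linearly independent, so a₁b₁ᵀ and a₂b₂ᵀ must span the same plane of matrices: they are the rank-1 matrices of the form x·S₁ + y·S₂.
det(x·S₁ + y·S₂) is 11·x² + 44·xy + 33·y² = 11·(x + 3·y)(x + y), vanishing at (x:y) = (3:-1) and (1:-1).
M₁ = 3·S₁ − S₂ = [[0, 0], [2, -6]] = 2·[0, 1][1, -3]ᵀ and M₂ = S₁ − S₂ = [[6, 4], [6, 4]] = 2·[1, 1][3, 2]ᵀ, so take a₁ = [0, 1], b₁ = [1, -3], a₂ = [1, 1], b₂ = [3, 2].
Each slice is an integer combination of E₁ = a₁b₁ᵀ and E₂ = a₂b₂ᵀ: S₁ = E₁ − E₂, S₂ = E₁ − 3·E₂; reading off coefficients, c₁ = [1, 1] and c₂ = [-1, -3].
Hence T = [0, 1] ∘ [1, -3] ∘ [1, 1] + [1, 1] ∘ [3, 2] ∘ [-1, -3], so rank(T) ≤ 2.
These bounds meet, so rank(T) = 2.
Check entry T[1,2,1] = -2: (0)·(-3)·(1) + (1)·(2)·(-1) = -2.

2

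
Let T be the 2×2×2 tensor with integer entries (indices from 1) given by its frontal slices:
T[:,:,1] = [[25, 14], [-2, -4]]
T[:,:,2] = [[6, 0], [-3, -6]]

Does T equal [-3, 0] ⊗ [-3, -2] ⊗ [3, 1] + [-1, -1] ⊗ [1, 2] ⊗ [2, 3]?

Reconstruct entrywise from the claimed factors. For example, T[1,1,1] = 25 and Σₗ aₗ[1]bₗ[1]cₗ[1] = (-3)·(-3)·(3) + (-1)·(1)·(2) = 25; checking all 8 entries, every one matches. The claim holds.

Yes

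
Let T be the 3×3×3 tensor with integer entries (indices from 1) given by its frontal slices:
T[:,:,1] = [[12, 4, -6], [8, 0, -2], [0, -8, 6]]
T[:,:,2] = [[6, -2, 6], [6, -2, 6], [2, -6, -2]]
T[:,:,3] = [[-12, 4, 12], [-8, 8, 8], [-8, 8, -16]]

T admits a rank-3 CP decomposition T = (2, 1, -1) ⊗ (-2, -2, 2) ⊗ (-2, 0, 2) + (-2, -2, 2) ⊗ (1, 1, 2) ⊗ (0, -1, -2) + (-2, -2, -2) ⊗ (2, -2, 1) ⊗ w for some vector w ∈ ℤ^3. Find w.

Subtract the known terms from T to get the rank-1 residual R = (-2, -2, -2) ⊗ (2, -2, 1) ⊗ w, so R[i,j,k] = a[i]·b[j]·w[k]. Pick indices with nonzero a[1]·b[1] = (-2)·(2) = -4. Only the fibre through (1,1,·) is needed: R[1,1,:] = T[1,1,:] − Σₗ aₗ[1]bₗ[1]cₗ = [12, 6, -12] − (2)·(-2)·(-2, 0, 2) − (-2)·(1)·(0, -1, -2) = [4, 4, -8]. Then w[k] = R[1,1,k] / -4 for each k, giving w = [4, 4, -8] / -4 = (-1, -1, 2).

w = (-1, -1, 2)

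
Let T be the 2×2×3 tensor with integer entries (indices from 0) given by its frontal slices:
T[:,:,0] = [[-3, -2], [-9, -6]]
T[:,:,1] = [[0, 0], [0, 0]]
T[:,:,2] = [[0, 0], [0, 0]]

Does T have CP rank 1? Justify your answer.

Yes

If T = a (x) b (x) c then every fibre of T is a multiple of the corresponding factor, so read the factors off the fibres through the nonzero entry T[0,0,0] = -3.
The mode-1 fibre T[:,0,0] = [-3, -9] gives a = [1, 3] (primitive direction); the mode-2 fibre T[0,:,0] = [-3, -2] gives b = [3, 2]; then c[k] = T[0,0,k] / (a[0]·b[0]) = [-3, 0, 0] / 3 = [-1, 0, 0].
Expanding [1, 3] (x) [3, 2] (x) [-1, 0, 0] reproduces all 12 entries of T, so T = [1, 3] (x) [3, 2] (x) [-1, 0, 0] and rank(T) ≤ 1.
Equivalently every frontal slice T[:,:,k] is c[k] times the rank-1 matrix [1, 3] (x) [3, 2]. So T has rank 1 (it is nonzero).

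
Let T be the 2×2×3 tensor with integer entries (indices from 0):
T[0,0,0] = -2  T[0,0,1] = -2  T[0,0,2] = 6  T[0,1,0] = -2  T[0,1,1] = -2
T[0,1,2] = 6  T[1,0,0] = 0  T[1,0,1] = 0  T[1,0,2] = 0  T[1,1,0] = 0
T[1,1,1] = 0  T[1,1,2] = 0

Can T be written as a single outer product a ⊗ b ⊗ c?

Yes

If T = a ⊗ b ⊗ c then every fibre of T is a multiple of the corresponding factor, so read the factors off the fibres through the nonzero entry T[0,0,0] = -2.
The mode-1 fibre T[:,0,0] = [-2, 0] gives a = [1, 0] (primitive direction); the mode-2 fibre T[0,:,0] = [-2, -2] gives b = [1, 1]; then c[k] = T[0,0,k] / (a[0]·b[0]) = [-2, -2, 6] / 1 = [-2, -2, 6].
Expanding [1, 0] ⊗ [1, 1] ⊗ [-2, -2, 6] reproduces all 12 entries of T, so T = [1, 0] ⊗ [1, 1] ⊗ [-2, -2, 6] and rank(T) ≤ 1.
Equivalently every frontal slice T[:,:,k] is c[k] times the rank-1 matrix [1, 0] ⊗ [1, 1]. So T has rank 1 (it is nonzero).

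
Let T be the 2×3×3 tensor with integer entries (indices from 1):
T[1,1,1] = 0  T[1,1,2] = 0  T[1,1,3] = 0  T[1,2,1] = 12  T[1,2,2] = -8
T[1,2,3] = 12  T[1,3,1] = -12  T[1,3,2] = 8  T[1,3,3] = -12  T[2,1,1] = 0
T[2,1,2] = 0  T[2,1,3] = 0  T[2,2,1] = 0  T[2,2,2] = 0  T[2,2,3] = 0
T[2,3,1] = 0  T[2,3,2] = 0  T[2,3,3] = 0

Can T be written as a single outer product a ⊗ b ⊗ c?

If T = a ⊗ b ⊗ c then every fibre of T is a multiple of the corresponding factor, so read the factors off the fibres through the nonzero entry T[1,2,1] = 12.
The mode-1 fibre T[:,2,1] = [12, 0] gives a = [1, 0] (primitive direction); the mode-2 fibre T[1,:,1] = [0, 12, -12] gives b = [0, 1, -1]; then c[k] = T[1,2,k] / (a[1]·b[2]) = [12, -8, 12] / 1 = [12, -8, 12].
Expanding [1, 0] ⊗ [0, 1, -1] ⊗ [12, -8, 12] reproduces all 18 entries of T, so T = [1, 0] ⊗ [0, 1, -1] ⊗ [12, -8, 12] and rank(T) ≤ 1.
Equivalently every frontal slice T[:,:,k] is c[k] times the rank-1 matrix [1, 0] ⊗ [0, 1, -1]. So T has rank 1 (it is nonzero).

Yes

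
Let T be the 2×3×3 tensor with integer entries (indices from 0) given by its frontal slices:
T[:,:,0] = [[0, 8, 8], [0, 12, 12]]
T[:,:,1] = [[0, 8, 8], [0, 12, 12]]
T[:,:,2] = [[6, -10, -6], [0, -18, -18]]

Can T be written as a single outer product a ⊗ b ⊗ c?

No

The mode-2 unfolding of T (rows indexed by j, columns by (i,k) = (0,0), (0,1), (0,2), (1,0), (1,1), (1,2)) is [[0, 0, 6, 0, 0, 0], [8, 8, -10, 12, 12, -18], [8, 8, -6, 12, 12, -18]].
There the 2×2 minor on rows j ∈ {0, 1}, columns (i,k) ∈ {(0,0), (0,2)} is det [[0, 6], [8, -10]] = -48 ≠ 0, so this unfolding has rank ≥ 2; CP rank is at least every unfolding rank, so rank(T) ≥ 2.
In particular rank(T) ≥ 2 > 1, so T is not rank-1.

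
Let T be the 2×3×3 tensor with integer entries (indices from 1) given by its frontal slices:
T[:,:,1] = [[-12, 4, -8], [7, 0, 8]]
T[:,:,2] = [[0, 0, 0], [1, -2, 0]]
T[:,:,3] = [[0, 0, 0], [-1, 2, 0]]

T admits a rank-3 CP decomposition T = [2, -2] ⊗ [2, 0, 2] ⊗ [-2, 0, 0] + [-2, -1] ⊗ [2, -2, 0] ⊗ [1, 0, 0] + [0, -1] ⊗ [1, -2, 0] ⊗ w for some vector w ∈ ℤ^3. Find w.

Subtract the known terms from T to get the rank-1 residual R = [0, -1] ⊗ [1, -2, 0] ⊗ w, so R[i,j,k] = a[i]·b[j]·w[k]. Pick indices with nonzero a[2]·b[1] = (-1)·(1) = -1. Only the fibre through (2,1,·) is needed: R[2,1,:] = T[2,1,:] − Σₗ aₗ[2]bₗ[1]cₗ = [7, 1, -1] − (-2)·(2)·[-2, 0, 0] − (-1)·(2)·[1, 0, 0] = [1, 1, -1]. Then w[k] = R[2,1,k] / -1 for each k, giving w = [1, 1, -1] / -1 = [-1, -1, 1].

w = [-1, -1, 1]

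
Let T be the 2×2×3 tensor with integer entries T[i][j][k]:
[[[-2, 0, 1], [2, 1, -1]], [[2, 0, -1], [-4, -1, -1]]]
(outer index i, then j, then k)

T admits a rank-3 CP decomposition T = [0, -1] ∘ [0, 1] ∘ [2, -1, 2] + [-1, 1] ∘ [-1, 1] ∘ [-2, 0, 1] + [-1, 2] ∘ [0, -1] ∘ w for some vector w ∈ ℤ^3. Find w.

w = [0, 1, 0]

Subtract the known terms from T to get the rank-1 residual R = [-1, 2] ∘ [0, -1] ∘ w, so R[i,j,k] = a[i]·b[j]·w[k]. Pick indices with nonzero a[0]·b[1] = (-1)·(-1) = 1. Only the fibre through (0,1,·) is needed: R[0,1,:] = T[0,1,:] − Σₗ aₗ[0]bₗ[1]cₗ = [2, 1, -1] − (0)·(1)·[2, -1, 2] − (-1)·(1)·[-2, 0, 1] = [0, 1, 0]. Then w[k] = R[0,1,k] / 1 for each k, giving w = [0, 1, 0] / 1 = [0, 1, 0].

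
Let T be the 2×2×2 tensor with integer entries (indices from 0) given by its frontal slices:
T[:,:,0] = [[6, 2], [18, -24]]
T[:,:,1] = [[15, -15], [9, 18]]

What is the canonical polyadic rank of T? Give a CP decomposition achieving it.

Lower bound: the mode-2 unfolding of T (rows indexed by j, columns by (i,k) = (0,0), (0,1), (1,0), (1,1)) is [[6, 15, 18, 9], [2, -15, -24, 18]].
There the 2×2 minor on rows j ∈ {0, 1}, columns (i,k) ∈ {(0,0), (0,1)} is det [[6, 15], [2, -15]] = -120 ≠ 0, so this unfolding has rank ≥ 2; CP rank is at least every unfolding rank, so rank(T) ≥ 2. (Flattening ranks never certify an upper bound on CP rank; for that we must actually write T with 2 rank-1 terms.)
Upper bound — finding two terms. Write S_k = T[:,:,k] for the frontal slices: S₀ = [[6, 2], [18, -24]], S₁ = [[15, -15], [9, 18]].
If T = a₁ ⊗ b₁ ⊗ c₁ + a₂ ⊗ b₂ ⊗ c₂ then each S_k = c₁[k]·a₁b₁ᵀ + c₂[k]·a₂b₂ᵀ. S₀ and S₁ are linearly independent, so a₁b₁ᵀ and a₂b₂ᵀ must span the same plane of matrices: they are the rank-1 matrices of the form x·S₀ + y·S₁.
det(x·S₀ + y·S₁) is −180·x² + 405·y² = (-45)·(2·x − 3·y)(2·x + 3·y), vanishing at (x:y) = (3:2) and (3:-2).
M₁ = 3·S₀ + 2·S₁ = [[48, -24], [72, -36]] = 12·(2, 3)(2, -1)ᵀ and M₂ = 3·S₀ − 2·S₁ = [[-12, 36], [36, -108]] = (-12)·(1, -3)(1, -3)ᵀ, so take a₁ = (2, 3), b₁ = (2, -1), a₂ = (1, -3), b₂ = (1, -3).
Each slice is an integer combination of E₁ = a₁b₁ᵀ and E₂ = a₂b₂ᵀ: S₀ = 2·E₁ − 2·E₂, S₁ = 3·E₁ + 3·E₂; reading off coefficients, c₁ = (2, 3) and c₂ = (-2, 3).
Hence T = (2, 3) ⊗ (2, -1) ⊗ (2, 3) + (1, -3) ⊗ (1, -3) ⊗ (-2, 3), so rank(T) ≤ 2.
These bounds meet, so rank(T) = 2.

rank(T) = 2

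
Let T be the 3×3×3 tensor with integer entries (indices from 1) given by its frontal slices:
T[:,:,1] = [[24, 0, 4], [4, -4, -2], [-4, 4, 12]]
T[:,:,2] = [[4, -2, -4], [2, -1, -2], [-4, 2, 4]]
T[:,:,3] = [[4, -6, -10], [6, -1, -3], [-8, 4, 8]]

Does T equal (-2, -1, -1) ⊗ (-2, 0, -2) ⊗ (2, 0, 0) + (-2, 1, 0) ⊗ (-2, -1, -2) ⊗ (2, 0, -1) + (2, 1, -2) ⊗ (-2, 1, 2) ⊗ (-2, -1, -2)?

No

Reconstruct entry (1,3,1) from the claimed factors: Σₗ aₗ[1]bₗ[3]cₗ[1] = (-2)·(-2)·(2) + (-2)·(-2)·(2) + (2)·(2)·(-2) = 8, but T[1,3,1] = 4. The claim is false.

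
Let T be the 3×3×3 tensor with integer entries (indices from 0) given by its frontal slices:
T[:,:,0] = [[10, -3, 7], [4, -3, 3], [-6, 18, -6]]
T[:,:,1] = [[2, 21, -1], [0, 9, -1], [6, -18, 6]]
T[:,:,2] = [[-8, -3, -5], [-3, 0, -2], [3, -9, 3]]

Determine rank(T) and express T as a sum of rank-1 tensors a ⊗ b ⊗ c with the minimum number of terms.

Lower bound: in the mode-3 unfolding of T (rows indexed by k, columns by (i,j)) the 2×2 minor on rows k ∈ {0, 1}, columns (i,j) ∈ {(0,0), (0,1)} is det [[10, -3], [2, 21]] = 216 ≠ 0, so that unfolding has rank ≥ 2 and hence rank(T) ≥ 2 (CP rank is at least every unfolding rank, though it can be larger).
Upper bound: with S_k = T[:,:,k], the two rank-1 terms a₁b₁ᵀ, a₂b₂ᵀ are the rank-1 members of the pencil x·S₀ + y·S₁.
The 2×2 minor of x·S₀ + y·S₁ on rows {0,1}, columns {0,1} is −18·x² + 18·y² = (-18)·(x − y)(x + y), vanishing at (x:y) = (1:1) and (1:-1).
M₁ = S₀ + S₁ = [[12, 18, 6], [4, 6, 2], [0, 0, 0]] = 2·[3, 1, 0][2, 3, 1]ᵀ and M₂ = S₀ − S₁ = [[8, -24, 8], [4, -12, 4], [-12, 36, -12]] = 4·[2, 1, -3][1, -3, 1]ᵀ, so take a₁ = [3, 1, 0], b₁ = [2, 3, 1], a₂ = [2, 1, -3], b₂ = [1, -3, 1].
Each slice is an integer combination of E₁ = a₁b₁ᵀ and E₂ = a₂b₂ᵀ: S₀ = E₁ + 2·E₂, S₁ = E₁ − 2·E₂, S₂ = −E₁ − E₂; reading off coefficients, c₁ = [1, 1, -1] and c₂ = [2, -2, -1].
Hence T = [3, 1, 0] ⊗ [2, 3, 1] ⊗ [1, 1, -1] + [2, 1, -3] ⊗ [1, -3, 1] ⊗ [2, -2, -1], so rank(T) ≤ 2.
These bounds meet, so rank(T) = 2.

rank(T) = 2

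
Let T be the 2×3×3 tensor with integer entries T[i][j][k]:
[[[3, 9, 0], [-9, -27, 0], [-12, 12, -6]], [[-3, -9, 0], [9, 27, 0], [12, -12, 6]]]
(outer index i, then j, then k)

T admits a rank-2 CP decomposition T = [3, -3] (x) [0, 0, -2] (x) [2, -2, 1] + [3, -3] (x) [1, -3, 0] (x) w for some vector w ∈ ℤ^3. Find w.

Subtract the known terms from T to get the rank-1 residual R = [3, -3] (x) [1, -3, 0] (x) w, so R[i,j,k] = a[i]·b[j]·w[k]. Pick indices with nonzero a[0]·b[0] = (3)·(1) = 3. Only the fibre through (0,0,·) is needed: R[0,0,:] = T[0,0,:] − Σₗ aₗ[0]bₗ[0]cₗ = [3, 9, 0] − (3)·(0)·[2, -2, 1] = [3, 9, 0]. Then w[k] = R[0,0,k] / 3 for each k, giving w = [3, 9, 0] / 3 = [1, 3, 0].

w = [1, 3, 0]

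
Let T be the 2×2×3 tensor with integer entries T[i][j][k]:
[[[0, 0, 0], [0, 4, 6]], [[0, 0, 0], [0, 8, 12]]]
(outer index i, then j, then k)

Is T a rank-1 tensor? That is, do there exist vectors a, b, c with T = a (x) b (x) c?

If T = a (x) b (x) c then every fibre of T is a multiple of the corresponding factor, so read the factors off the fibres through the nonzero entry T[0,1,1] = 4.
The mode-1 fibre T[:,1,1] = [4, 8] gives a = [1, 2] (primitive direction); the mode-2 fibre T[0,:,1] = [0, 4] gives b = [0, 1]; then c[k] = T[0,1,k] / (a[0]·b[1]) = [0, 4, 6] / 1 = [0, 4, 6].
Expanding [1, 2] (x) [0, 1] (x) [0, 4, 6] reproduces all 12 entries of T, so T = [1, 2] (x) [0, 1] (x) [0, 4, 6] and rank(T) ≤ 1.
Equivalently every frontal slice T[:,:,k] is c[k] times the rank-1 matrix [1, 2] (x) [0, 1]. So T has rank 1 (it is nonzero).

Yes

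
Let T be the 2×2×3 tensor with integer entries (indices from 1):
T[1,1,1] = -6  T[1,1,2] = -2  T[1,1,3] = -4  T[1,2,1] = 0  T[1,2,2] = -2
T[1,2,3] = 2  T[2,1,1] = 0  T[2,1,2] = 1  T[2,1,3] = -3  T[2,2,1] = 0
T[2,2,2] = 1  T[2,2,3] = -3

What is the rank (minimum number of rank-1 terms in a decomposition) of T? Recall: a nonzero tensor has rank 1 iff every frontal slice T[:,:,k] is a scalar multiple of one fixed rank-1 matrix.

Lower bound: in the mode-3 unfolding of T (rows indexed by k, columns by (i,j)) the 3×3 minor on rows k ∈ {1, 2, 3}, columns (i,j) ∈ {(1,1), (1,2), (2,1)} is det [[-6, 0, 0], [-2, -2, 1], [-4, 2, -3]] = -24 ≠ 0, so that unfolding has rank ≥ 3 and hence rank(T) ≥ 3 (CP rank is at least every unfolding rank, though it can be larger).
Upper bound: T is a sum of 3 rank-1 terms, T = (0, 1) (x) (1, 1) (x) (2, 2, -2) + (1, 0) (x) (1, -2) (x) (-2, 0, -2) + (2, 1) (x) (1, 1) (x) (-2, -1, -1) (one valid choice — decompositions are not unique — normalised so each a, b is primitive with positive first nonzero entry; check it by expanding all entries), so rank(T) ≤ 3.
These bounds meet, so rank(T) = 3.

3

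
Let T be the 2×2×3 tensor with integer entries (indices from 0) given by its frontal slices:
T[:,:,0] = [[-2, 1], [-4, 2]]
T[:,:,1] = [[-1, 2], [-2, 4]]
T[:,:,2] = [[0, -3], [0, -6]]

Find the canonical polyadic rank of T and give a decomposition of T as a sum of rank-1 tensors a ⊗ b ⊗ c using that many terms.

rank(T) = 2

Lower bound: the mode-3 unfolding of T (rows indexed by k, columns by (i,j) = (0,0), (0,1), (1,0), (1,1)) is [[-2, 1, -4, 2], [-1, 2, -2, 4], [0, -3, 0, -6]].
There the 2×2 minor on rows k ∈ {0, 1}, columns (i,j) ∈ {(0,0), (0,1)} is det [[-2, 1], [-1, 2]] = -3 ≠ 0, so this unfolding has rank ≥ 2; CP rank is at least every unfolding rank, so rank(T) ≥ 2. (Unfolding ranks only ever bound the CP rank from below — rank(T) can be strictly larger than all of them — so the matching upper bound has to come from an explicit 2-term decomposition.)
Upper bound — finding two terms. Every mode-1 slice of T is a multiple of one matrix: T[i,:,:] = a[i]·M with a = [1, 2] and M = [[-2, -1, 0], [1, 2, -3]] (rows indexed by j, columns by k). So it suffices to write M as a sum of two rank-1 matrices.
Splitting M by its rows (j = 0, 1), M = [1, 0][-2, -1, 0]ᵀ + [0, 1][1, 2, -3]ᵀ.
Hence T = [1, 2] ⊗ [1, 0] ⊗ [-2, -1, 0] + [1, 2] ⊗ [0, 1] ⊗ [1, 2, -3], so rank(T) ≤ 2.
These bounds meet, so rank(T) = 2.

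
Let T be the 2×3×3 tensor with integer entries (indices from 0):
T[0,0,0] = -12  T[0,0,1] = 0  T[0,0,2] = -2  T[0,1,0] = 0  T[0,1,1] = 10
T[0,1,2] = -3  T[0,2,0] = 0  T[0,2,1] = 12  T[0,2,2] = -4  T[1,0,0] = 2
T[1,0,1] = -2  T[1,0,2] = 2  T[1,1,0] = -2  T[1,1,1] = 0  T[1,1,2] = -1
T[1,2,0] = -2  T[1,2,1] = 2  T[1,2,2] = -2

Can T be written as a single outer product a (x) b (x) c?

No

The mode-2 unfolding of T (rows indexed by j, columns by (i,k) = (0,0), (0,1), (0,2), (1,0), (1,1), (1,2)) is [[-12, 0, -2, 2, -2, 2], [0, 10, -3, -2, 0, -1], [0, 12, -4, -2, 2, -2]].
There the 3×3 minor on rows j ∈ {0, 1, 2}, columns (i,k) ∈ {(0,0), (0,1), (0,2)} is det [[-12, 0, -2], [0, 10, -3], [0, 12, -4]] = 48 ≠ 0, so this unfolding has rank ≥ 3; CP rank is at least every unfolding rank, so rank(T) ≥ 3.
In particular rank(T) ≥ 3 > 1, so T is not rank-1.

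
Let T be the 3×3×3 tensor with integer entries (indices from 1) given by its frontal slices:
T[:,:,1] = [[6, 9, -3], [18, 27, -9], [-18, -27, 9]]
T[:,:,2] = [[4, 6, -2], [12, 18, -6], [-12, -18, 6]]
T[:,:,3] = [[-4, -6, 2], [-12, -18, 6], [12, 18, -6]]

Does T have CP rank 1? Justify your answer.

The mode-1 fibre T[:,1,1] = [6, 18, -18] gives a = [1, 3, -3] (primitive direction); the mode-2 fibre T[1,:,1] = [6, 9, -3] gives b = [2, 3, -1]; then c[k] = T[1,1,k] / (a[1]·b[1]) = [6, 4, -4] / 2 = [3, 2, -2].
Expanding [1, 3, -3] ⊗ [2, 3, -1] ⊗ [3, 2, -2] reproduces all 27 entries of T, so T = [1, 3, -3] ⊗ [2, 3, -1] ⊗ [3, 2, -2] and rank(T) ≤ 1.
Equivalently every frontal slice T[:,:,k] is c[k] times the rank-1 matrix [1, 3, -3] ⊗ [2, 3, -1]. So T has rank 1 (it is nonzero).

Yes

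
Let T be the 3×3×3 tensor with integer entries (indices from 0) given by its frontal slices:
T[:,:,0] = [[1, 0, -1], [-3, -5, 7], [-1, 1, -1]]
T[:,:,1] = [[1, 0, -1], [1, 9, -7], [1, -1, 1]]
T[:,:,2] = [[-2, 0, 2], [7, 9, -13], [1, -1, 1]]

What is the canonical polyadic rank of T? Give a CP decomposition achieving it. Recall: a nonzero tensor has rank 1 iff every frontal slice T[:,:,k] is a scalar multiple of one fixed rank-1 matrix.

Lower bound: the mode-3 unfolding of T (rows indexed by k, columns by (i,j) = (0,0), (0,1), (0,2), (1,0), (1,1), (1,2), (2,0), (2,1), (2,2)) is [[1, 0, -1, -3, -5, 7, -1, 1, -1], [1, 0, -1, 1, 9, -7, 1, -1, 1], [-2, 0, 2, 7, 9, -13, 1, -1, 1]].
There the 3×3 minor on rows k ∈ {0, 1, 2}, columns (i,j) ∈ {(0,0), (1,0), (1,1)} is det [[1, -3, -5], [1, 1, 9], [-2, 7, 9]] = -18 ≠ 0, so this unfolding has rank ≥ 3; CP rank is at least every unfolding rank, so rank(T) ≥ 3. (Flattening ranks never certify an upper bound on CP rank; for that we must actually write T with 3 rank-1 terms.)
Upper bound: T is a sum of 3 rank-1 terms, T = [0, 1, -1] ⊗ [1, -1, 1] ⊗ [1, -1, -1] + [0, 1, 0] ⊗ [1, 2, -2] ⊗ [-2, 4, 4] + [1, -2, 0] ⊗ [1, 0, -1] ⊗ [1, 1, -2] (written with every a and b primitive with positive leading entry and the scale carried by c; CP decompositions are not unique, and this one is verified by expanding entrywise), so rank(T) ≤ 3.
These bounds meet, so rank(T) = 3.

rank(T) = 3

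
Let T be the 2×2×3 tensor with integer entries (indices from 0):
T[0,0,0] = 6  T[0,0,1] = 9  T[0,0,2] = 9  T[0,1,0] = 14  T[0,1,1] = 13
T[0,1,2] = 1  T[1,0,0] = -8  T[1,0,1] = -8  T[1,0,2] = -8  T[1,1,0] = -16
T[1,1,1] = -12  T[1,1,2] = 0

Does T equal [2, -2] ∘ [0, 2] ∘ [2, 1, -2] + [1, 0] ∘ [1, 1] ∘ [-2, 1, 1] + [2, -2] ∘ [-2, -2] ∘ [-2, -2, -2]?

Yes

Reconstruct entrywise from the claimed factors. For example, T[0,0,0] = 6 and Σₗ aₗ[0]bₗ[0]cₗ[0] = (2)·(0)·(2) + (1)·(1)·(-2) + (2)·(-2)·(-2) = 6; checking all 12 entries, every one matches. The claim holds.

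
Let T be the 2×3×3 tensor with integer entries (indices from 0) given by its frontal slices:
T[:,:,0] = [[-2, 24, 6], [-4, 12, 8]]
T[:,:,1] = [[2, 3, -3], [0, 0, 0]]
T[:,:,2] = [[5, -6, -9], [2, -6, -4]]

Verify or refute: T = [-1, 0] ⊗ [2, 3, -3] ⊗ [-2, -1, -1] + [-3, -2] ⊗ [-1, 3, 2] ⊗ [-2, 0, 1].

Reconstruct entrywise from the claimed factors. For example, T[1,2,1] = 0 and Σₗ aₗ[1]bₗ[2]cₗ[1] = (0)·(-3)·(-1) + (-2)·(2)·(0) = 0; checking all 18 entries, every one matches. The claim holds.

Yes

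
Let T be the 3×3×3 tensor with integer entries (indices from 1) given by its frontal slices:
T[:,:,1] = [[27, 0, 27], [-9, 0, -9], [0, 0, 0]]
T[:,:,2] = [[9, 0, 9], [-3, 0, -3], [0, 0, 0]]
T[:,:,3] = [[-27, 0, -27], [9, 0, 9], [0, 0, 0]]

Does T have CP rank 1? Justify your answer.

If T = a ⊗ b ⊗ c then every fibre of T is a multiple of the corresponding factor, so read the factors off the fibres through the nonzero entry T[1,1,1] = 27.
The mode-1 fibre T[:,1,1] = [27, -9, 0] gives a = [3, -1, 0] (primitive direction); the mode-2 fibre T[1,:,1] = [27, 0, 27] gives b = [1, 0, 1]; then c[k] = T[1,1,k] / (a[1]·b[1]) = [27, 9, -27] / 3 = [9, 3, -9].
Expanding [3, -1, 0] ⊗ [1, 0, 1] ⊗ [9, 3, -9] reproduces all 27 entries of T, so T = [3, -1, 0] ⊗ [1, 0, 1] ⊗ [9, 3, -9] and rank(T) ≤ 1.
Equivalently every frontal slice T[:,:,k] is c[k] times the rank-1 matrix [3, -1, 0] ⊗ [1, 0, 1]. So T has rank 1 (it is nonzero).

Yes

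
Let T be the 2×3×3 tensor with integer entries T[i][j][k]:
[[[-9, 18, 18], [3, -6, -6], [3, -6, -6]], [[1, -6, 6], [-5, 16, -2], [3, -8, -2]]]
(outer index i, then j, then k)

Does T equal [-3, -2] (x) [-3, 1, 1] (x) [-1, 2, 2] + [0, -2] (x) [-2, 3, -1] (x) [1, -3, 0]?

No

Reconstruct entry (1,0,0) from the claimed factors: Σₗ aₗ[1]bₗ[0]cₗ[0] = (-2)·(-3)·(-1) + (-2)·(-2)·(1) = -2, but T[1,0,0] = 1. The claim is false.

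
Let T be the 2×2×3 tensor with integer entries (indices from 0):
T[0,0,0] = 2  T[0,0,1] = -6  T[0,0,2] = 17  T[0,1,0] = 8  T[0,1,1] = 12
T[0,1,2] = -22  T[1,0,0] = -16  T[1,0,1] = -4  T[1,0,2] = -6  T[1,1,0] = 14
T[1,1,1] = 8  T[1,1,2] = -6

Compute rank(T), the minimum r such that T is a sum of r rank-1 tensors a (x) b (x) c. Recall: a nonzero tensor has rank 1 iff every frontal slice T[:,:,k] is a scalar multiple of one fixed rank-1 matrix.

2

Lower bound: in the mode-2 unfolding of T (rows indexed by j, columns by (i,k)) the 2×2 minor on rows j ∈ {0, 1}, columns (i,k) ∈ {(0,0), (0,1)} is det [[2, -6], [8, 12]] = 72 ≠ 0, so that unfolding has rank ≥ 2 and hence rank(T) ≥ 2 (CP rank is at least every unfolding rank, though it can be larger).
Upper bound: with S_k = T[:,:,k], the two rank-1 terms a₁b₁ᵀ, a₂b₂ᵀ are the rank-1 members of the pencil x·S₀ + y·S₁.
det(x·S₀ + y·S₁) is 156·x² + 156·xy = 156·(x + y)(x), vanishing at (x:y) = (1:-1) and (0:1).
M₁ = S₀ − S₁ = [[8, -4], [-12, 6]] = 2·(2, -3)(2, -1)ᵀ and M₂ = S₁ = [[-6, 12], [-4, 8]] = (-2)·(3, 2)(1, -2)ᵀ, so take a₁ = (2, -3), b₁ = (2, -1), a₂ = (3, 2), b₂ = (1, -2).
Each slice is an integer combination of E₁ = a₁b₁ᵀ and E₂ = a₂b₂ᵀ: S₀ = 2·E₁ − 2·E₂, S₁ = −2·E₂, S₂ = 2·E₁ + 3·E₂; reading off coefficients, c₁ = (2, 0, 2) and c₂ = (-2, -2, 3).
Hence T = (2, -3) (x) (2, -1) (x) (2, 0, 2) + (3, 2) (x) (1, -2) (x) (-2, -2, 3), so rank(T) ≤ 2.
These bounds meet, so rank(T) = 2.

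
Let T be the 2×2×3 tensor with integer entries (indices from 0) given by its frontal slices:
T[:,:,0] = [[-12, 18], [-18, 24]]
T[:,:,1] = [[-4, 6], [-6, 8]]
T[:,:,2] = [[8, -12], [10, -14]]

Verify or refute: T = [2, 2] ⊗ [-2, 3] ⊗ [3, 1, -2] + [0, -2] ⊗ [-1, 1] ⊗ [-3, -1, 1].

Yes

Reconstruct entrywise from the claimed factors. For example, T[0,1,0] = 18 and Σₗ aₗ[0]bₗ[1]cₗ[0] = (2)·(3)·(3) + (0)·(1)·(-3) = 18; checking all 12 entries, every one matches. The claim holds.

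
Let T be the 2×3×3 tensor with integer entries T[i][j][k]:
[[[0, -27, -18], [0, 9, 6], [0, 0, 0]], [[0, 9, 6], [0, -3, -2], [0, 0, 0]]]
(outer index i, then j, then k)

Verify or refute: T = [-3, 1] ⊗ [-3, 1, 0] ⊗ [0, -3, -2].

Reconstruct entrywise from the claimed factors. For example, T[1,0,0] = 0 and Σₗ aₗ[1]bₗ[0]cₗ[0] = (1)·(-3)·(0) = 0; checking all 18 entries, every one matches. The claim holds.

Yes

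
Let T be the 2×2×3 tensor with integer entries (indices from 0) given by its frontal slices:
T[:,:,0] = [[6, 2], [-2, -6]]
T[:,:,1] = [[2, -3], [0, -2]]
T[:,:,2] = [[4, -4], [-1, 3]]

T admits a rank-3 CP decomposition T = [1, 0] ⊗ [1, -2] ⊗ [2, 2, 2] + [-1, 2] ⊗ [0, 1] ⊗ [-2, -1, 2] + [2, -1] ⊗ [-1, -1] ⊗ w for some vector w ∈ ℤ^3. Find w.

w = [-2, 0, -1]

Subtract the known terms from T to get the rank-1 residual R = [2, -1] ⊗ [-1, -1] ⊗ w, so R[i,j,k] = a[i]·b[j]·w[k]. Pick indices with nonzero a[0]·b[0] = (2)·(-1) = -2. Only the fibre through (0,0,·) is needed: R[0,0,:] = T[0,0,:] − Σₗ aₗ[0]bₗ[0]cₗ = [6, 2, 4] − (1)·(1)·[2, 2, 2] − (-1)·(0)·[-2, -1, 2] = [4, 0, 2]. Then w[k] = R[0,0,k] / -2 for each k, giving w = [4, 0, 2] / -2 = [-2, 0, -1].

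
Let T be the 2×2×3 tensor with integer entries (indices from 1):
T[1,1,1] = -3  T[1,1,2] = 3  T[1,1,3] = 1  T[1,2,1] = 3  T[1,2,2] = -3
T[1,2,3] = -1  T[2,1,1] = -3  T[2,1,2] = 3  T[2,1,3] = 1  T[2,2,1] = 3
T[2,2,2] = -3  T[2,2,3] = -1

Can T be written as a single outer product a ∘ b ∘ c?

If T = a ∘ b ∘ c then every fibre of T is a multiple of the corresponding factor, so read the factors off the fibres through the nonzero entry T[1,1,1] = -3.
The mode-1 fibre T[:,1,1] = [-3, -3] gives a = (1, 1) (primitive direction); the mode-2 fibre T[1,:,1] = [-3, 3] gives b = (1, -1); then c[k] = T[1,1,k] / (a[1]·b[1]) = [-3, 3, 1] / 1 = (-3, 3, 1).
Expanding (1, 1) ∘ (1, -1) ∘ (-3, 3, 1) reproduces all 12 entries of T, so T = (1, 1) ∘ (1, -1) ∘ (-3, 3, 1) and rank(T) ≤ 1.
Equivalently every frontal slice T[:,:,k] is c[k] times the rank-1 matrix (1, 1) ∘ (1, -1). So T has rank 1 (it is nonzero).

Yes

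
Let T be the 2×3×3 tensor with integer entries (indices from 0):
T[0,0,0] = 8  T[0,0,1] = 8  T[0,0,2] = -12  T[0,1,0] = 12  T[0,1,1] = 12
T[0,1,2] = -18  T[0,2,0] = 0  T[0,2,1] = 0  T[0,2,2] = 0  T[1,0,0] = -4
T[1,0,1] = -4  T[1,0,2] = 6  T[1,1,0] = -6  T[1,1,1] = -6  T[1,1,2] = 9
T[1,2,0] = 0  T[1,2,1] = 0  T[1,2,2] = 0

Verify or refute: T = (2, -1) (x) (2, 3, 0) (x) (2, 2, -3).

Reconstruct entrywise from the claimed factors. For example, T[0,1,0] = 12 and Σₗ aₗ[0]bₗ[1]cₗ[0] = (2)·(3)·(2) = 12; checking all 18 entries, every one matches. The claim holds.

Yes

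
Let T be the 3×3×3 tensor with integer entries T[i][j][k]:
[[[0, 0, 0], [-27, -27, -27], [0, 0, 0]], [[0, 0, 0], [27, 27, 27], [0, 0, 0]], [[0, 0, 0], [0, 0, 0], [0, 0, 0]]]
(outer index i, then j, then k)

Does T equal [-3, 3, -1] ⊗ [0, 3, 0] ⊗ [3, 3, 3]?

Reconstruct entry (2,1,0) from the claimed factors: Σₗ aₗ[2]bₗ[1]cₗ[0] = (-1)·(3)·(3) = -9, but T[2,1,0] = 0. The claim is false.

No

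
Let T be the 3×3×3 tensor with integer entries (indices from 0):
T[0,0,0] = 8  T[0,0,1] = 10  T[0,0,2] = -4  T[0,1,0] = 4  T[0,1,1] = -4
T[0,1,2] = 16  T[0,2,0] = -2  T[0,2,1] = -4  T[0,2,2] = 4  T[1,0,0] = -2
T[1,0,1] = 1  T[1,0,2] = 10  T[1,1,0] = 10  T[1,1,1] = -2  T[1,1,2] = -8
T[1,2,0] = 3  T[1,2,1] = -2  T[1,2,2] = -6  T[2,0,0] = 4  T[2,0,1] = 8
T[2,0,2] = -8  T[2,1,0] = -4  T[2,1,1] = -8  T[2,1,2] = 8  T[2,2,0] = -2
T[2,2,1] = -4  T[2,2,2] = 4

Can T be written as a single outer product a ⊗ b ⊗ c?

No

The mode-2 unfolding of T (rows indexed by j, columns by (i,k) = (0,0), (0,1), (0,2), (1,0), (1,1), (1,2), (2,0), (2,1), (2,2)) is [[8, 10, -4, -2, 1, 10, 4, 8, -8], [4, -4, 16, 10, -2, -8, -4, -8, 8], [-2, -4, 4, 3, -2, -6, -2, -4, 4]].
There the 3×3 minor on rows j ∈ {0, 1, 2}, columns (i,k) ∈ {(0,0), (0,1), (1,0)} is det [[8, 10, -2], [4, -4, 10], [-2, -4, 3]] = -48 ≠ 0, so this unfolding has rank ≥ 3; CP rank is at least every unfolding rank, so rank(T) ≥ 3.
In particular rank(T) ≥ 3 > 1, so T is not rank-1.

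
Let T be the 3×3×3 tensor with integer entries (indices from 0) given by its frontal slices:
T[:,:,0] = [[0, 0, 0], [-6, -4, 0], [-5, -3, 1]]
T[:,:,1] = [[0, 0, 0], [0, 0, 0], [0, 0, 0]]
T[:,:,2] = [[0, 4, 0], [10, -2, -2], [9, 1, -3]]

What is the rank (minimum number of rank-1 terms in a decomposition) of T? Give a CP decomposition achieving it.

Lower bound: the mode-1 unfolding of T (rows indexed by i, columns by (j,k) = (0,0), (0,1), (0,2), (1,0), (1,1), (1,2), (2,0), (2,1), (2,2)) is [[0, 0, 0, 0, 0, 4, 0, 0, 0], [-6, 0, 10, -4, 0, -2, 0, 0, -2], [-5, 0, 9, -3, 0, 1, 1, 0, -3]].
There the 3×3 minor on rows i ∈ {0, 1, 2}, columns (j,k) ∈ {(0,0), (0,2), (1,2)} is det [[0, 0, 4], [-6, 10, -2], [-5, 9, 1]] = -16 ≠ 0, so this unfolding has rank ≥ 3; CP rank is at least every unfolding rank, so rank(T) ≥ 3. (Flattening ranks never certify an upper bound on CP rank; for that we must actually write T with 3 rank-1 terms.)
Upper bound: T is a sum of 3 rank-1 terms, T = [0, 1, 1] ⊗ [2, 1, -1] ⊗ [-2, 0, 4] + [0, 2, 1] ⊗ [1, 1, 1] ⊗ [-1, 0, 1] + [1, -2, -1] ⊗ [0, 1, 0] ⊗ [0, 0, 4] (written with every a and b primitive with positive leading entry and the scale carried by c; CP decompositions are not unique, and this one is verified by expanding entrywise), so rank(T) ≤ 3.
These bounds meet, so rank(T) = 3.
Check entry T[2,2,0] = 1: (1)·(-1)·(-2) + (1)·(1)·(-1) + (-1)·(0)·(0) = 1.

rank(T) = 3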